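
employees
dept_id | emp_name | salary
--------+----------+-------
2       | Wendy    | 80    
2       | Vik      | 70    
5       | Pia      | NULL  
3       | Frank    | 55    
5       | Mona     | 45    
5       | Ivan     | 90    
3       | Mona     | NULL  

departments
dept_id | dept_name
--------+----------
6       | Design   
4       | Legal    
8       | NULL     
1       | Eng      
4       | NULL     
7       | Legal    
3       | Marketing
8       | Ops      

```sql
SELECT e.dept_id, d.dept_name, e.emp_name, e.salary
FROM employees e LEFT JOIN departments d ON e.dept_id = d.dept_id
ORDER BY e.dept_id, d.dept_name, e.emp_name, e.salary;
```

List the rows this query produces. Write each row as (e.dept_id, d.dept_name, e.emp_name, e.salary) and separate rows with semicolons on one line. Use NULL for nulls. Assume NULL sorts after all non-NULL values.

(2, NULL, Vik, 70); (2, NULL, Wendy, 80); (3, Marketing, Frank, 55); (3, Marketing, Mona, NULL); (5, NULL, Ivan, 90); (5, NULL, Mona, 45); (5, NULL, Pia, NULL)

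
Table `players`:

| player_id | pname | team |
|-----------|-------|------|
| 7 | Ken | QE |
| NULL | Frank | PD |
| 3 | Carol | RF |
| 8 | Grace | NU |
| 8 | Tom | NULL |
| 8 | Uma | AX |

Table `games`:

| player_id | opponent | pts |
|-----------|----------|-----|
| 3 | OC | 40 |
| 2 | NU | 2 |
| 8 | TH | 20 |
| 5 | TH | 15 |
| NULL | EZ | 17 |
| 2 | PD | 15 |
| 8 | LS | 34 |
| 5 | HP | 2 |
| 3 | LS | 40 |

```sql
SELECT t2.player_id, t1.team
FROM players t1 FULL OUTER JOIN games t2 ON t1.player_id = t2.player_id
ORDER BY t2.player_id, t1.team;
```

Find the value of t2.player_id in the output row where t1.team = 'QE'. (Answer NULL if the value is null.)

NULL

FULL OUTER JOIN keeps every row from both sides; unmatched rows get NULL for the other side's columns.
Matching on t1.player_id = t2.player_id. A NULL in a compared column never satisfies the condition.
Matched pairs: 8; unmatched t1 rows kept: 2; unmatched t2 rows kept: 5.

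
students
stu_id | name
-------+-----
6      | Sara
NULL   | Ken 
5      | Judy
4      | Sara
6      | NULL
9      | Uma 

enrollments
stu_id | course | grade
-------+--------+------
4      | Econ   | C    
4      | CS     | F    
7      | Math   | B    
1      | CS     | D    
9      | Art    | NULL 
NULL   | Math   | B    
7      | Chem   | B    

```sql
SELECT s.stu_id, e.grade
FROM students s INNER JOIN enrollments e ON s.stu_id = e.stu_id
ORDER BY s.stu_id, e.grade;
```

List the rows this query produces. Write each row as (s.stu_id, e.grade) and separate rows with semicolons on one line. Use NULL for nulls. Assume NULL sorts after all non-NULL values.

(4, C); (4, F); (9, NULL)

INNER JOIN keeps only pairs where the ON condition holds.
Matching on s.stu_id = e.stu_id. A NULL in a compared column never satisfies the condition.
- s (stu_id=6) has no partner → excluded.
- s (stu_id=NULL) has no partner → excluded.
- s (stu_id=5) has no partner → excluded.
- s (stu_id=4) pairs with 2 row(s) of e.
- s (stu_id=6) has no partner → excluded.
- s (stu_id=9) pairs with 1 row(s) of e.
After projecting and ordering:
s.stu_id | e.grade
4 | C
4 | F
9 | NULL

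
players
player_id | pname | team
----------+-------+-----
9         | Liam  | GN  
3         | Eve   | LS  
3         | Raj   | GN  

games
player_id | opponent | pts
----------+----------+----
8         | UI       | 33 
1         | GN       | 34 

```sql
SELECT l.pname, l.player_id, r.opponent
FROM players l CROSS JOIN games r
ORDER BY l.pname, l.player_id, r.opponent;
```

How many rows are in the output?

6

CROSS JOIN pairs every row of `players` with every row of `games`: 3 × 2 = 6 rows.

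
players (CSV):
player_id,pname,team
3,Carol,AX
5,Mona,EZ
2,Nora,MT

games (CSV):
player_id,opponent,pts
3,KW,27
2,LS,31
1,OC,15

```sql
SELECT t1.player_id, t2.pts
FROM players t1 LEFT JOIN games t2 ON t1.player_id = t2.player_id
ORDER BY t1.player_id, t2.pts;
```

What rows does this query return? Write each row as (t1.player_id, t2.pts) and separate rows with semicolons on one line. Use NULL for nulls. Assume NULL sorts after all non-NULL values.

(2, 31); (3, 27); (5, NULL)

LEFT JOIN keeps every row from `players`; unmatched rows get NULL for `games`'s columns.
Matching on t1.player_id = t2.player_id.
- player_id=3: 1 matching t2 row(s), so 1 row(s) emitted.
- player_id=5: no t2 row matches, row kept with t2 columns NULL.
- player_id=2: 1 matching t2 row(s), so 1 row(s) emitted.
After projecting and ordering:
t1.player_id | t2.pts
2 | 31
3 | 27
5 | NULL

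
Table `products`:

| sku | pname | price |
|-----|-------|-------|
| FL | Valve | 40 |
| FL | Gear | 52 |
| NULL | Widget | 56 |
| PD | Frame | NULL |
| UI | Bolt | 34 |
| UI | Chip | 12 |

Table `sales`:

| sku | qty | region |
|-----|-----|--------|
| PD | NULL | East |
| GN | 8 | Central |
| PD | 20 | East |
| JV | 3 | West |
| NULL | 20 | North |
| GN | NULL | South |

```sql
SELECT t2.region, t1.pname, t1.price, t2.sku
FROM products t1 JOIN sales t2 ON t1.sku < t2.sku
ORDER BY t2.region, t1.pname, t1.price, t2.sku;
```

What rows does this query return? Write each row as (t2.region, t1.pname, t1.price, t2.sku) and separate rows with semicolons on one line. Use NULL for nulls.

(Central, Gear, 52, GN); (Central, Valve, 40, GN); (East, Gear, 52, PD); (East, Gear, 52, PD); (East, Valve, 40, PD); (East, Valve, 40, PD); (South, Gear, 52, GN); (South, Valve, 40, GN); (West, Gear, 52, JV); (West, Valve, 40, JV)

INNER JOIN keeps only pairs where the ON condition holds.
Matching on t1.sku < t2.sku. A NULL in a compared column never satisfies the condition.
- t1 (sku=FL) pairs with 5 row(s) of t2.
- t1 (sku=FL) pairs with 5 row(s) of t2.
- t1 (sku=NULL) has no partner → excluded.
- t1 (sku=PD) has no partner → excluded.
- t1 (sku=UI) has no partner → excluded.
- t1 (sku=UI) has no partner → excluded.
After projecting and ordering:
t2.region | t1.pname | t1.price | t2.sku
Central | Gear | 52 | GN
Central | Valve | 40 | GN
East | Gear | 52 | PD
East | Gear | 52 | PD
East | Valve | 40 | PD
East | Valve | 40 | PD
South | Gear | 52 | GN
South | Valve | 40 | GN
West | Gear | 52 | JV
West | Valve | 40 | JV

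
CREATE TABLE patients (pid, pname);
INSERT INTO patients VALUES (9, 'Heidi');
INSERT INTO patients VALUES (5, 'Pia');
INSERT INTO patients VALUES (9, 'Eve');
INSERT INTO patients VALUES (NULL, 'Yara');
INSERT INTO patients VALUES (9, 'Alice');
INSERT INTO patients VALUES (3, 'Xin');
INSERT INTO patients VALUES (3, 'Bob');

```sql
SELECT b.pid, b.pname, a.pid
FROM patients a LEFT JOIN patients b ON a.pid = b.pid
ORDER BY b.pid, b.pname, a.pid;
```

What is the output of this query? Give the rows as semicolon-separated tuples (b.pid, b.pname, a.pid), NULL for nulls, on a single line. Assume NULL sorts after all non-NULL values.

(3, Bob, 3); (3, Bob, 3); (3, Xin, 3); (3, Xin, 3); (5, Pia, 5); (9, Alice, 9); (9, Alice, 9); (9, Alice, 9); (9, Eve, 9); (9, Eve, 9); (9, Eve, 9); (9, Heidi, 9); (9, Heidi, 9); (9, Heidi, 9); (NULL, NULL, NULL)

LEFT JOIN keeps every row from `patients a`; unmatched rows get NULL for `patients b`'s columns.
Matching on a.pid = b.pid. A NULL in a compared column never satisfies the condition.
- a[0] pid=9 → 3 match(es) in b → 3 row(s).
- a[1] pid=5 → 1 match(es) in b → 1 row(s).
- a[2] pid=9 → 3 match(es) in b → 3 row(s).
- a[3] pid=NULL → no match; kept with NULLs on the b side.
- a[4] pid=9 → 3 match(es) in b → 3 row(s).
- a[5] pid=3 → 2 match(es) in b → 2 row(s).
- a[6] pid=3 → 2 match(es) in b → 2 row(s).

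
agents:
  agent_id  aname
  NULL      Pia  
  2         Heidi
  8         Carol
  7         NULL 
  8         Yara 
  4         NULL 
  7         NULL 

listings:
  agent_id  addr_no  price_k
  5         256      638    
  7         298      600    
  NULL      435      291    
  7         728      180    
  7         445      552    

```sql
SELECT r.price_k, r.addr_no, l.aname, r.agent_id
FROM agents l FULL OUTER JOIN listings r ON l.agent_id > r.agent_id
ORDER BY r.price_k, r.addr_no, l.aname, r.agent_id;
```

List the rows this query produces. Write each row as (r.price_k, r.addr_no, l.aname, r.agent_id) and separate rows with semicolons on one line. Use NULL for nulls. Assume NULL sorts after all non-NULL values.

(180, 728, Carol, 7); (180, 728, Yara, 7); (291, 435, NULL, NULL); (552, 445, Carol, 7); (552, 445, Yara, 7); (600, 298, Carol, 7); (600, 298, Yara, 7); (638, 256, Carol, 5); (638, 256, Yara, 5); (638, 256, NULL, 5); (638, 256, NULL, 5); (NULL, NULL, Heidi, NULL); (NULL, NULL, Pia, NULL); (NULL, NULL, NULL, NULL)

FULL OUTER JOIN keeps every row from both sides; unmatched rows get NULL for the other side's columns.
Matching on l.agent_id > r.agent_id. A NULL in a compared column never satisfies the condition.
- l (agent_id=NULL) has no partner → padded with NULL.
- l (agent_id=2) has no partner → padded with NULL.
- l (agent_id=8) pairs with 4 row(s) of r.
- l (agent_id=7) pairs with 1 row(s) of r.
- l (agent_id=8) pairs with 4 row(s) of r.
- l (agent_id=4) has no partner → padded with NULL.
- l (agent_id=7) pairs with 1 row(s) of r.
- plus 1 unmatched r row(s), each kept with NULL l columns.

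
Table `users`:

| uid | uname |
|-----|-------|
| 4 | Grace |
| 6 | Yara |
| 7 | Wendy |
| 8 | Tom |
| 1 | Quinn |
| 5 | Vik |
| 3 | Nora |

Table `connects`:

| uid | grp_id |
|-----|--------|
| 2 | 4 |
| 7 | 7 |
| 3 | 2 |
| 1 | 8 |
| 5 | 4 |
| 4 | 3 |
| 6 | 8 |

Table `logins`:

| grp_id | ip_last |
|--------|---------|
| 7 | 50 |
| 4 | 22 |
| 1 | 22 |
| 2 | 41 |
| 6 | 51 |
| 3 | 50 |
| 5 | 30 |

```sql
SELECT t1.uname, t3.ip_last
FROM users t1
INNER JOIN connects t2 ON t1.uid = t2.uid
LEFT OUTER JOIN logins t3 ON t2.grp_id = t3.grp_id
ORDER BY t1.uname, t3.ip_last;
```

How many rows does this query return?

Step 1 — t1 INNER JOIN t2 on uid → 6 row(s).
Then LEFT JOIN `logins t3` on grp_id: each of those 6 rows is kept; rows whose t2.grp_id has no match in t3 get NULL for t3's columns.
Result: 6 row(s).

6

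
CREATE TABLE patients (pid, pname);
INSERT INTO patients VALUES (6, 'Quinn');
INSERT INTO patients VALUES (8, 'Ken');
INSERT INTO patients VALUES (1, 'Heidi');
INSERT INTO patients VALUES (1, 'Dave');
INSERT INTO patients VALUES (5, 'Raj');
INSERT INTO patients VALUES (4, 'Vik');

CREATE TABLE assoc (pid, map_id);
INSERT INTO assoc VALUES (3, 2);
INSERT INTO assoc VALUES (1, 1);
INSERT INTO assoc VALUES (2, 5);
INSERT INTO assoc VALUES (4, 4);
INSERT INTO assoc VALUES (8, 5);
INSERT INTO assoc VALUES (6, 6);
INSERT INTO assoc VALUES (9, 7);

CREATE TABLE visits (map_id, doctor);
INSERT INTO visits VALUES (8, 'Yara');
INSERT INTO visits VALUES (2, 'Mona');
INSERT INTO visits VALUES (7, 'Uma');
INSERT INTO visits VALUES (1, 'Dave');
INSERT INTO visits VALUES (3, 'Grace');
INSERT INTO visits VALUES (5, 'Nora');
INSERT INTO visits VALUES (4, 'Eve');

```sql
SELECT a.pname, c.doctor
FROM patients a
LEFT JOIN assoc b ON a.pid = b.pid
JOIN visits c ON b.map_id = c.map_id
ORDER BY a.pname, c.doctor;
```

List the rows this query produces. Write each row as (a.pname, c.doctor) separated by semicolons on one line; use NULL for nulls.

(Dave, Dave); (Heidi, Dave); (Ken, Nora); (Vik, Eve)

Step 1 — a LEFT JOIN b on pid → 6 row(s).
Then INNER JOIN `visits c` on map_id: keep only rows whose b.map_id appears in c.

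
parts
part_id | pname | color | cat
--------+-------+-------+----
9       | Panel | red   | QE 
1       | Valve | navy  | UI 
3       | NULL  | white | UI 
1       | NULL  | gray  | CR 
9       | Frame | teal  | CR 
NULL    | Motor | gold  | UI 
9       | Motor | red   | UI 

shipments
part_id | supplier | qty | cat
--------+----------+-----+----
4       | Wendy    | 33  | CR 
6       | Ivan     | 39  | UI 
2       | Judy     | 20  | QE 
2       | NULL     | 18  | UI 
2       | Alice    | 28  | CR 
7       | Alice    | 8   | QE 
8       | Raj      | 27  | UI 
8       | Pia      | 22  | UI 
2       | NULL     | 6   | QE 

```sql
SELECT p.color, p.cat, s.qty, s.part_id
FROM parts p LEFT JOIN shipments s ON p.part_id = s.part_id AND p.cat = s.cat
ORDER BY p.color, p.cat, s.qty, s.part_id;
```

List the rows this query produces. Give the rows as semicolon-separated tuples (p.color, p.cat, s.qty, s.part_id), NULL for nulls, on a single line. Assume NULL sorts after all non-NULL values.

(gold, UI, NULL, NULL); (gray, CR, NULL, NULL); (navy, UI, NULL, NULL); (red, QE, NULL, NULL); (red, UI, NULL, NULL); (teal, CR, NULL, NULL); (white, UI, NULL, NULL)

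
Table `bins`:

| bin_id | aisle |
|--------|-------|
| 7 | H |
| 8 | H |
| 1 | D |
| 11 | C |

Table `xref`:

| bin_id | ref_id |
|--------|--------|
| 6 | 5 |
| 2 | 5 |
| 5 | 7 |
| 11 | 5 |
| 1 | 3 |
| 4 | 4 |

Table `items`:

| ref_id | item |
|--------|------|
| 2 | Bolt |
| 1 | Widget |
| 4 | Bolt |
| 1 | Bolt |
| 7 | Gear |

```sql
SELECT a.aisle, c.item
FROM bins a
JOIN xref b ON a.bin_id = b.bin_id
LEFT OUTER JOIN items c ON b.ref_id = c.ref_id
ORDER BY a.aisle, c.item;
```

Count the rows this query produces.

2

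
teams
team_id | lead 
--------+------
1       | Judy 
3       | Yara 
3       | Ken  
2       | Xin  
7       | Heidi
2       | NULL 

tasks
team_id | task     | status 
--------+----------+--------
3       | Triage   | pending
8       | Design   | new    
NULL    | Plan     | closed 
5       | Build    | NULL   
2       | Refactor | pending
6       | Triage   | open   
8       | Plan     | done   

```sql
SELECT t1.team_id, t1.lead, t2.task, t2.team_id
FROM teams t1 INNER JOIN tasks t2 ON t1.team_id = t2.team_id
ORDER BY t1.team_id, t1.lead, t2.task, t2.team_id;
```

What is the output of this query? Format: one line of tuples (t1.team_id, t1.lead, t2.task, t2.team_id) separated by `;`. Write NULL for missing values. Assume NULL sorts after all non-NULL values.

(2, Xin, Refactor, 2); (2, NULL, Refactor, 2); (3, Ken, Triage, 3); (3, Yara, Triage, 3)

INNER JOIN keeps only pairs where the ON condition holds.
Matching on t1.team_id = t2.team_id. A NULL in a compared column never satisfies the condition.
- t1[0] team_id=1 → no match; dropped.
- t1[1] team_id=3 → 1 match(es) in t2 → 1 row(s).
- t1[2] team_id=3 → 1 match(es) in t2 → 1 row(s).
- t1[3] team_id=2 → 1 match(es) in t2 → 1 row(s).
- t1[4] team_id=7 → no match; dropped.
- t1[5] team_id=2 → 1 match(es) in t2 → 1 row(s).
After projecting and ordering:
t1.team_id | t1.lead | t2.task | t2.team_id
2 | Xin | Refactor | 2
2 | NULL | Refactor | 2
3 | Ken | Triage | 3
3 | Yara | Triage | 3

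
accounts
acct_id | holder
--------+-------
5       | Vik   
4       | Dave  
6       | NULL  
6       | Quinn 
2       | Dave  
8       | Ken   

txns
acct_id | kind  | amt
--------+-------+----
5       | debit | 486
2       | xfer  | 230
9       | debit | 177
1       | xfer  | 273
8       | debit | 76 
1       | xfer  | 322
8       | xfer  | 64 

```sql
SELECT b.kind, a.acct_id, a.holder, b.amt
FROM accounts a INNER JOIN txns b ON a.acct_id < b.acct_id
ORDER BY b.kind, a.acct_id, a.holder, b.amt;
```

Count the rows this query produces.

18

INNER JOIN keeps only pairs where the ON condition holds.
Matching on a.acct_id < b.acct_id.
- a row (acct_id=5): matches 3 b row(s) → 3 output row(s).
- a row (acct_id=4): matches 4 b row(s) → 4 output row(s).
- a row (acct_id=6): matches 3 b row(s) → 3 output row(s).
- a row (acct_id=6): matches 3 b row(s) → 3 output row(s).
- a row (acct_id=2): matches 4 b row(s) → 4 output row(s).
- a row (acct_id=8): matches 1 b row(s) → 1 output row(s).
Total: 18 rows.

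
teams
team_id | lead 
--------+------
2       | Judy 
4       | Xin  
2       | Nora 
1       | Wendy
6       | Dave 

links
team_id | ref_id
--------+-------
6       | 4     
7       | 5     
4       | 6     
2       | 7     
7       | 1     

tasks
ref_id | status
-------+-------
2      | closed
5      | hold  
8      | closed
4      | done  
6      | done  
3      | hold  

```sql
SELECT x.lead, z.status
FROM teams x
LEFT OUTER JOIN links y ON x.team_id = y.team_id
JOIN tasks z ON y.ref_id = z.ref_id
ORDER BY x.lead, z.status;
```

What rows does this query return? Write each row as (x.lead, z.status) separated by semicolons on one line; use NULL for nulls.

(Dave, done); (Xin, done)

Joins associate left-to-right: teams LEFT JOIN links on team_id gives 5 intermediate row(s).
Then INNER JOIN `tasks z` on ref_id: keep only rows whose y.ref_id appears in z.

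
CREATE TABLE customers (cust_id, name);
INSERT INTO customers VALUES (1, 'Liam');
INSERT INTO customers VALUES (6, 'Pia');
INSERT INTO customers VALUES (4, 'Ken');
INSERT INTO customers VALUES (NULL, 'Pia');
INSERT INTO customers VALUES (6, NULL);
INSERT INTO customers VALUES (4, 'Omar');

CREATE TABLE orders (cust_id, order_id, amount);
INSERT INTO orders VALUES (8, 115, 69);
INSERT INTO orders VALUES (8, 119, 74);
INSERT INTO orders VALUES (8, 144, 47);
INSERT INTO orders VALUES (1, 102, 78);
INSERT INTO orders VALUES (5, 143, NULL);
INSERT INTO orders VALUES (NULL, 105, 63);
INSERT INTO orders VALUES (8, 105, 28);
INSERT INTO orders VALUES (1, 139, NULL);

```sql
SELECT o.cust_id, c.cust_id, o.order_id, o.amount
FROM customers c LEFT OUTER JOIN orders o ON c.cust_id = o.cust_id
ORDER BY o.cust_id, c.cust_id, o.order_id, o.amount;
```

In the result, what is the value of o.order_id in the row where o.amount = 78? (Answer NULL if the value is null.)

102

LEFT JOIN keeps every row from `customers`; unmatched rows get NULL for `orders`'s columns.
Matching on c.cust_id = o.cust_id. A NULL in a compared column never satisfies the condition.
Matched pairs: 2; unmatched c rows kept: 5.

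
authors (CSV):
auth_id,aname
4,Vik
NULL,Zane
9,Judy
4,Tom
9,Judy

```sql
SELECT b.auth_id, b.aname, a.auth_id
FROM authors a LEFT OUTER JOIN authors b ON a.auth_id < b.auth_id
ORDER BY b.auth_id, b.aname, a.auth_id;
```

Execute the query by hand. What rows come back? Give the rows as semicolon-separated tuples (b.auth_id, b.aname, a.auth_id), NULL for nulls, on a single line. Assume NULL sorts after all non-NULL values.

(9, Judy, 4); (9, Judy, 4); (9, Judy, 4); (9, Judy, 4); (NULL, NULL, 9); (NULL, NULL, 9); (NULL, NULL, NULL)

LEFT JOIN keeps every row from `authors a`; unmatched rows get NULL for `authors b`'s columns.
Matching on a.auth_id < b.auth_id. A NULL in a compared column never satisfies the condition.
- a (auth_id=4) pairs with 2 row(s) of b.
- a (auth_id=NULL) has no partner → padded with NULL.
- a (auth_id=9) has no partner → padded with NULL.
- a (auth_id=4) pairs with 2 row(s) of b.
- a (auth_id=9) has no partner → padded with NULL.
After projecting and ordering:
b.auth_id | b.aname | a.auth_id
9 | Judy | 4
9 | Judy | 4
9 | Judy | 4
9 | Judy | 4
NULL | NULL | 9
NULL | NULL | 9
NULL | NULL | NULL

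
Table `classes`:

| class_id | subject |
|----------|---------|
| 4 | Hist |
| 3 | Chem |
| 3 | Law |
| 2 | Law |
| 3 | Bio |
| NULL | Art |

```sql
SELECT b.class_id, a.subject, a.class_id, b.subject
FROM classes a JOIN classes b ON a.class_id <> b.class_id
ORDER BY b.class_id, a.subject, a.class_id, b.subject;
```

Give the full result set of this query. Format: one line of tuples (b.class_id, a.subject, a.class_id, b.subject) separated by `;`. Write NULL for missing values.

INNER JOIN keeps only pairs where the ON condition holds.
Matching on a.class_id <> b.class_id. A NULL in a compared column never satisfies the condition.
Matched pairs: 14.

(2, Bio, 3, Law); (2, Chem, 3, Law); (2, Hist, 4, Law); (2, Law, 3, Law); (3, Hist, 4, Bio); (3, Hist, 4, Chem); (3, Hist, 4, Law); (3, Law, 2, Bio); (3, Law, 2, Chem); (3, Law, 2, Law); (4, Bio, 3, Hist); (4, Chem, 3, Hist); (4, Law, 2, Hist); (4, Law, 3, Hist)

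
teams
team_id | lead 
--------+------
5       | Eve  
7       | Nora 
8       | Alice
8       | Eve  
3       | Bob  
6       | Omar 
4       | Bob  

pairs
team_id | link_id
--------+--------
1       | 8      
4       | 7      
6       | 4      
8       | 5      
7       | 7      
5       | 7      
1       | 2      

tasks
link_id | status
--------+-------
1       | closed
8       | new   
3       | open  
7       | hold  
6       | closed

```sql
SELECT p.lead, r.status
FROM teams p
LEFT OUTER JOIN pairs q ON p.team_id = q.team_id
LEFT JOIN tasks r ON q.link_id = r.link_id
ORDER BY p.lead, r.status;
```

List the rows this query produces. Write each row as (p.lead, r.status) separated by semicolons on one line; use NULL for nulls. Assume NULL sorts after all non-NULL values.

Joins associate left-to-right: teams LEFT JOIN pairs on team_id gives 7 intermediate row(s).
Then LEFT JOIN `tasks r` on link_id: each of those 7 rows is kept; rows whose q.link_id has no match in r get NULL for r's columns.

(Alice, NULL); (Bob, hold); (Bob, NULL); (Eve, hold); (Eve, NULL); (Nora, hold); (Omar, NULL)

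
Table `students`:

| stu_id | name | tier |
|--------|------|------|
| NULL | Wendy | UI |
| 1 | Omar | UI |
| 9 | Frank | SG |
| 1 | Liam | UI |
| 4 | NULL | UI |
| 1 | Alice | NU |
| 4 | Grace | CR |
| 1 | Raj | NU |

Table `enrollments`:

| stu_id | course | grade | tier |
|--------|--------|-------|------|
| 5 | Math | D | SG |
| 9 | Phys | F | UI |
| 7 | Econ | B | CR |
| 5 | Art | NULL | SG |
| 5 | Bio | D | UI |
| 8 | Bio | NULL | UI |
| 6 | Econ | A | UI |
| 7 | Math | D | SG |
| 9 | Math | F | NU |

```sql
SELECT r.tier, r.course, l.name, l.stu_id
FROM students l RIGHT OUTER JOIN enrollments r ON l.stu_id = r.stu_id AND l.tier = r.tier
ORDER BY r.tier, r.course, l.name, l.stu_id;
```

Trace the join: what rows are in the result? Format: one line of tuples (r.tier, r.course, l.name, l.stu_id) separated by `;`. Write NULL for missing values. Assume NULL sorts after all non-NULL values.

(CR, Econ, NULL, NULL); (NU, Math, NULL, NULL); (SG, Art, NULL, NULL); (SG, Math, NULL, NULL); (SG, Math, NULL, NULL); (UI, Bio, NULL, NULL); (UI, Bio, NULL, NULL); (UI, Econ, NULL, NULL); (UI, Phys, NULL, NULL)

RIGHT JOIN keeps every row from `enrollments`; unmatched rows get NULL for `students`'s columns.
Matching on l.stu_id = r.stu_id AND l.tier = r.tier. A NULL in a compared column never satisfies the condition.
Matched pairs: 0; unmatched r rows kept: 9.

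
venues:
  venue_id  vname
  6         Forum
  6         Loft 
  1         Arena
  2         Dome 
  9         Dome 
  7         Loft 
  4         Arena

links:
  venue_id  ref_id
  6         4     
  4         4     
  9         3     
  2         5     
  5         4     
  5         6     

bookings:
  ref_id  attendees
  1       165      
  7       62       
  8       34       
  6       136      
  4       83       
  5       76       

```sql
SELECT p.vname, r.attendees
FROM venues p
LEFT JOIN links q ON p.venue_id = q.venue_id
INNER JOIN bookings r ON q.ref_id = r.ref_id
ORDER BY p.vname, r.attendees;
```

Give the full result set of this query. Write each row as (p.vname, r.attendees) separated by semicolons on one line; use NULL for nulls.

Evaluate left to right. First `venues p LEFT JOIN links q` on venue_id: 7 row(s).
Then INNER JOIN `bookings r` on ref_id: keep only rows whose q.ref_id appears in r.

(Arena, 83); (Dome, 76); (Forum, 83); (Loft, 83)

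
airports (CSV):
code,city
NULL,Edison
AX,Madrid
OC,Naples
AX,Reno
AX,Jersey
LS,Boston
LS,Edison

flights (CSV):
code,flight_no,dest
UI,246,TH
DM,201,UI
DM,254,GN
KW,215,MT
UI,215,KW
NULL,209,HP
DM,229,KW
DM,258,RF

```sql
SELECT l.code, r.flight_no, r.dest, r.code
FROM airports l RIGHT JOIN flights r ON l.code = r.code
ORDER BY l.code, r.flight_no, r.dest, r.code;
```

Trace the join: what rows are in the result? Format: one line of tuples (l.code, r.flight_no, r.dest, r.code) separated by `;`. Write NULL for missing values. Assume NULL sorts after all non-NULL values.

RIGHT JOIN keeps every row from `flights`; unmatched rows get NULL for `airports`'s columns.
Matching on l.code = r.code. A NULL in a compared column never satisfies the condition.
- l (code=NULL) has no partner in r.
- l (code=AX) has no partner in r.
- l (code=OC) has no partner in r.
- l (code=AX) has no partner in r.
- l (code=AX) has no partner in r.
- l (code=LS) has no partner in r.
- l (code=LS) has no partner in r.
- 8 row(s) from r found no l partner → padded with NULL.
After projecting and ordering:
l.code | r.flight_no | r.dest | r.code
NULL | 201 | UI | DM
NULL | 209 | HP | NULL
NULL | 215 | KW | UI
NULL | 215 | MT | KW
NULL | 229 | KW | DM
NULL | 246 | TH | UI
NULL | 254 | GN | DM
NULL | 258 | RF | DM

(NULL, 201, UI, DM); (NULL, 209, HP, NULL); (NULL, 215, KW, UI); (NULL, 215, MT, KW); (NULL, 229, KW, DM); (NULL, 246, TH, UI); (NULL, 254, GN, DM); (NULL, 258, RF, DM)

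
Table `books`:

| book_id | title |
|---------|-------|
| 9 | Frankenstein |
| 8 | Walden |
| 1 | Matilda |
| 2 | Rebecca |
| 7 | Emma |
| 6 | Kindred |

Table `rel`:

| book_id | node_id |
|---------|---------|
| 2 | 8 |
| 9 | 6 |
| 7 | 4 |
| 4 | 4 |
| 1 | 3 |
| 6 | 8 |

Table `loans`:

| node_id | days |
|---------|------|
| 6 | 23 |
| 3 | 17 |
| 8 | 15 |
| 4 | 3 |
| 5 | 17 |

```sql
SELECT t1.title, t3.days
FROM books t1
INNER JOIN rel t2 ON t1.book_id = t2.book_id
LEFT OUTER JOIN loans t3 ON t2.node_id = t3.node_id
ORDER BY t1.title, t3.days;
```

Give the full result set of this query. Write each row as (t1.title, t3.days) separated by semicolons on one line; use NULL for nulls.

(Emma, 3); (Frankenstein, 23); (Kindred, 15); (Matilda, 17); (Rebecca, 15)

Evaluate left to right. First `books t1 INNER JOIN rel t2` on book_id: 5 row(s).
Then LEFT JOIN `loans t3` on node_id: each of those 5 rows is kept; rows whose t2.node_id has no match in t3 get NULL for t3's columns.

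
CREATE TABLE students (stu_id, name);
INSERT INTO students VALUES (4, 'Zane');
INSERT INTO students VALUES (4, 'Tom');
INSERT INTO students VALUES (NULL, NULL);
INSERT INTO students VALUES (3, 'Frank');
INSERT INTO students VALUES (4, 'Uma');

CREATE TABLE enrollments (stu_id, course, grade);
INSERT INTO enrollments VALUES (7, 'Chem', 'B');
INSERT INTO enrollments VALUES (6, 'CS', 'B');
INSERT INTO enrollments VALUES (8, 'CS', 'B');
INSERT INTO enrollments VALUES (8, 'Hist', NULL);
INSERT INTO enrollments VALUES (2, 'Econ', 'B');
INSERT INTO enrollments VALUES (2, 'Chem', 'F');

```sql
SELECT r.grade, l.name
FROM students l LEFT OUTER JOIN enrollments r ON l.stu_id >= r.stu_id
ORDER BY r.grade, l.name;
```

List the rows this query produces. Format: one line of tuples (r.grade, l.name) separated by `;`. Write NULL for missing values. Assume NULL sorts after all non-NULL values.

(B, Frank); (B, Tom); (B, Uma); (B, Zane); (F, Frank); (F, Tom); (F, Uma); (F, Zane); (NULL, NULL)

LEFT JOIN keeps every row from `students`; unmatched rows get NULL for `enrollments`'s columns.
Matching on l.stu_id >= r.stu_id. A NULL in a compared column never satisfies the condition.
Matched pairs: 8; unmatched l rows kept: 1.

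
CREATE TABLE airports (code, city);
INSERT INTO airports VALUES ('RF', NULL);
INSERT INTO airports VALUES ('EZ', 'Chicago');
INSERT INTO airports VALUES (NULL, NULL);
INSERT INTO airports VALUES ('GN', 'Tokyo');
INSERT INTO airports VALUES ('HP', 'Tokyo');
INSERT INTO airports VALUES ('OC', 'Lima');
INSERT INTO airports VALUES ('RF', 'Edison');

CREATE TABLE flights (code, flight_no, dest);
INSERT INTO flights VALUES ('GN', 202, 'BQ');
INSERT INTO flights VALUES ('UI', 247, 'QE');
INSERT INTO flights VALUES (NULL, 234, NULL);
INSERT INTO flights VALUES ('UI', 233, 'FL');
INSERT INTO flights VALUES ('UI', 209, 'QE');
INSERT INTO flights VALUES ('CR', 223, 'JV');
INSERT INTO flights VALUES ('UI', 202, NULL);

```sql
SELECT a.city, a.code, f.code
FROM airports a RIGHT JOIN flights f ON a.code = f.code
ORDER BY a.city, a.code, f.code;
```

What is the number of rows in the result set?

RIGHT JOIN keeps every row from `flights`; unmatched rows get NULL for `airports`'s columns.
Matching on a.code = f.code. A NULL in a compared column never satisfies the condition.
- a row (code=RF): no match.
- a row (code=EZ): no match.
- a row (code=NULL): no match.
- a row (code=GN): matches 1 f row(s) → 1 output row(s).
- a row (code=HP): no match.
- a row (code=OC): no match.
- a row (code=RF): no match.
- 6 f row(s) had no a match → kept, a columns NULL.
Total: 1 matched + 6 padded = 7 rows.

7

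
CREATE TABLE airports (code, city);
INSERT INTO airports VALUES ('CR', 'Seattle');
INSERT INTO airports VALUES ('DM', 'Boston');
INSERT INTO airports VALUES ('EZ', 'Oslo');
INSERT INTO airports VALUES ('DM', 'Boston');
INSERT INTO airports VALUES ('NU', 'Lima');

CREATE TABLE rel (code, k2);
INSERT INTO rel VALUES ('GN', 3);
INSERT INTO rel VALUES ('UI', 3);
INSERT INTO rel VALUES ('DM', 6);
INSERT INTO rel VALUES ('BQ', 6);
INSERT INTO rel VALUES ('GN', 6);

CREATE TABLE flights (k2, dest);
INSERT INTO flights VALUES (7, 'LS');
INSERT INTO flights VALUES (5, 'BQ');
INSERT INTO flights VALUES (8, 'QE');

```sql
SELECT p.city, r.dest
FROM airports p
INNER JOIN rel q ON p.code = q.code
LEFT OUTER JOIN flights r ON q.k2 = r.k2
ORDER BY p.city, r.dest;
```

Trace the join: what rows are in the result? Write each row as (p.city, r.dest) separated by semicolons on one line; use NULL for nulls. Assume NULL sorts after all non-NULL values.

Step 1 — p INNER JOIN q on code → 2 row(s).
Then LEFT JOIN `flights r` on k2: each of those 2 rows is kept; rows whose q.k2 has no match in r get NULL for r's columns.

(Boston, NULL); (Boston, NULL)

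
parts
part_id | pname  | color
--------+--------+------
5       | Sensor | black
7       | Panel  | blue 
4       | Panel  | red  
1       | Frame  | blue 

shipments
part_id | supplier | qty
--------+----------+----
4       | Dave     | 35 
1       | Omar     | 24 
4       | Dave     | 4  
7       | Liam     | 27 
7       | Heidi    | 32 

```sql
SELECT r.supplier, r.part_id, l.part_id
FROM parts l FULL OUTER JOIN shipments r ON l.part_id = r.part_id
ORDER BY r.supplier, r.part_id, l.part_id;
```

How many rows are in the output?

FULL OUTER JOIN keeps every row from both sides; unmatched rows get NULL for the other side's columns.
Matching on l.part_id = r.part_id.
Matched pairs: 5; unmatched l rows kept: 1; unmatched r rows kept: 0.
Total: 5 matched + 1 padded = 6 rows.

6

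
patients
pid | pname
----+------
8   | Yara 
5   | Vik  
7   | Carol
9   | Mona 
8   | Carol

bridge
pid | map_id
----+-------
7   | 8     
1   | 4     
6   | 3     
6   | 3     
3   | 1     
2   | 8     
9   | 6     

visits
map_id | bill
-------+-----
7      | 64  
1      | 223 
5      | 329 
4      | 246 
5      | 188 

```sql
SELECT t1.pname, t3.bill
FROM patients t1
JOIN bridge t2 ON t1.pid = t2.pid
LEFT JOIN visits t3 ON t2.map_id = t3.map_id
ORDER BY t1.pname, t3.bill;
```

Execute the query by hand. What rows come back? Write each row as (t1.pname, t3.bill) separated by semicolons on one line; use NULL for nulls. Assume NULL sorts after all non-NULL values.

Joins associate left-to-right: patients INNER JOIN bridge on pid gives 2 intermediate row(s).
Then LEFT JOIN `visits t3` on map_id: each of those 2 rows is kept; rows whose t2.map_id has no match in t3 get NULL for t3's columns.

(Carol, NULL); (Mona, NULL)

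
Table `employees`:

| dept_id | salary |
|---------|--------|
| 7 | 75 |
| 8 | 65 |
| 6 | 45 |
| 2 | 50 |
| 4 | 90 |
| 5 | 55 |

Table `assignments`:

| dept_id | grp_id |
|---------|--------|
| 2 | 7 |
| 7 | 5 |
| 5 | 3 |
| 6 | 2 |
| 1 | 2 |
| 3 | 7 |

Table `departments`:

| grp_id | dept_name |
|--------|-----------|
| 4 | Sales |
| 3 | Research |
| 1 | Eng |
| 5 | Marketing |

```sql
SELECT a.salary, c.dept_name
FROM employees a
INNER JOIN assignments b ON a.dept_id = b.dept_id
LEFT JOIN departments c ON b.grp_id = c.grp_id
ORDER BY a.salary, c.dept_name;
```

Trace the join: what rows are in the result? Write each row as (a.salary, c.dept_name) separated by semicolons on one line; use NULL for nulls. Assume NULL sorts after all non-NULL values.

Evaluate left to right. First `employees a INNER JOIN assignments b` on dept_id: 4 row(s).
Then LEFT JOIN `departments c` on grp_id: each of those 4 rows is kept; rows whose b.grp_id has no match in c get NULL for c's columns.

(45, NULL); (50, NULL); (55, Research); (75, Marketing)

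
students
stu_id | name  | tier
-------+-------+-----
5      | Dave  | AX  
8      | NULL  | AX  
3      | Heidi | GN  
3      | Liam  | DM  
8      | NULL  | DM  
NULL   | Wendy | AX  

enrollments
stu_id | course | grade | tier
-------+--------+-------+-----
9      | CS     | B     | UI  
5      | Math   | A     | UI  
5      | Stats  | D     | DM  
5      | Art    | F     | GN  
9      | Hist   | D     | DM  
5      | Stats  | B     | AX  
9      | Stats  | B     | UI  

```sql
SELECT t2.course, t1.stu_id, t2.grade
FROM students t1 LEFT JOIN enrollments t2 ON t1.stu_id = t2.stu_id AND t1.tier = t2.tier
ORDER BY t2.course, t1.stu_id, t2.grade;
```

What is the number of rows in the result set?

6

LEFT JOIN keeps every row from `students`; unmatched rows get NULL for `enrollments`'s columns.
Matching on t1.stu_id = t2.stu_id AND t1.tier = t2.tier. A NULL in a compared column never satisfies the condition.
- t1 (stu_id=5, tier=AX) pairs with 1 row(s) of t2.
- t1 (stu_id=8, tier=AX) has no partner → padded with NULL.
- t1 (stu_id=3, tier=GN) has no partner → padded with NULL.
- t1 (stu_id=3, tier=DM) has no partner → padded with NULL.
- t1 (stu_id=8, tier=DM) has no partner → padded with NULL.
- t1 (stu_id=NULL, tier=AX) has no partner → padded with NULL.
Total: 1 matched + 5 padded = 6 rows.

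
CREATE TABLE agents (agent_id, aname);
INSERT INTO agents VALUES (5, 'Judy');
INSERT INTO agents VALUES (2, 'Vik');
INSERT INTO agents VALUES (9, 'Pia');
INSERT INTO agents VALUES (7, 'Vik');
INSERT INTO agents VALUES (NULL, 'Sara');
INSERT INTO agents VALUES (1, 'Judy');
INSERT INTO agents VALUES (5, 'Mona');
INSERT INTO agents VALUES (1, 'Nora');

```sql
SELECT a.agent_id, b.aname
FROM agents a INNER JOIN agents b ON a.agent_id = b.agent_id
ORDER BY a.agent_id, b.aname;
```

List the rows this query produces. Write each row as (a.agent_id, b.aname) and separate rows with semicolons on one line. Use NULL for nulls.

INNER JOIN keeps only pairs where the ON condition holds.
Matching on a.agent_id = b.agent_id. A NULL in a compared column never satisfies the condition.
Matched pairs: 11.

(1, Judy); (1, Judy); (1, Nora); (1, Nora); (2, Vik); (5, Judy); (5, Judy); (5, Mona); (5, Mona); (7, Vik); (9, Pia)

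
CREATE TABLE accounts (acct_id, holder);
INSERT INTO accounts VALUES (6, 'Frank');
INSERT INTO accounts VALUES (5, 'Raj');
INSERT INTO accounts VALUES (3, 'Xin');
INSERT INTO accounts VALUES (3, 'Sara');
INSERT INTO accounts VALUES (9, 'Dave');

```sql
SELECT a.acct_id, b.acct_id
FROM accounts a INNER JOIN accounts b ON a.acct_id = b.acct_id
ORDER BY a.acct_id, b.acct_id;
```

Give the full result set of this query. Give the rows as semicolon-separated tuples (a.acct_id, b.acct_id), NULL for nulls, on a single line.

(3, 3); (3, 3); (3, 3); (3, 3); (5, 5); (6, 6); (9, 9)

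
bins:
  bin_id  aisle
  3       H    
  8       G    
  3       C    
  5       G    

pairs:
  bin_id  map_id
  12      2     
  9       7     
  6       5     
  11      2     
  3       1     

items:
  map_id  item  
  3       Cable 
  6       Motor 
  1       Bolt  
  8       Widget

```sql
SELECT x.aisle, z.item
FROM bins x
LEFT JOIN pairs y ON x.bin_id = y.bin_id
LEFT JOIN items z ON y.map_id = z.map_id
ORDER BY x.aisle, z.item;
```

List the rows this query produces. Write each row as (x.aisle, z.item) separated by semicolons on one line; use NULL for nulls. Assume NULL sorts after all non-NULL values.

(C, Bolt); (G, NULL); (G, NULL); (H, Bolt)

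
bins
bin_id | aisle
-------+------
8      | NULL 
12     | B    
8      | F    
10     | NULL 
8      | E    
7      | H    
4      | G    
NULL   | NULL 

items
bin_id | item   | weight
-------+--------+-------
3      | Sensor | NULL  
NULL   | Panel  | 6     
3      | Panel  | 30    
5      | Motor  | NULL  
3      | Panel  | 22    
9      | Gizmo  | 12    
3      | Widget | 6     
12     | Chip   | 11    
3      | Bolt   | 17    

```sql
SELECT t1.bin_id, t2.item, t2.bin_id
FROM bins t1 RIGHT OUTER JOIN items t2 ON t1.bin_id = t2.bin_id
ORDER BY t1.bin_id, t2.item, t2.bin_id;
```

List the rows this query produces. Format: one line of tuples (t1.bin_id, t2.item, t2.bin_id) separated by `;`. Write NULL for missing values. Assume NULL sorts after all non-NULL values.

RIGHT JOIN keeps every row from `items`; unmatched rows get NULL for `bins`'s columns.
Matching on t1.bin_id = t2.bin_id. A NULL in a compared column never satisfies the condition.
- t1[0] bin_id=8 → no match.
- t1[1] bin_id=12 → 1 match(es) in t2 → 1 row(s).
- t1[2] bin_id=8 → no match.
- t1[3] bin_id=10 → no match.
- t1[4] bin_id=8 → no match.
- t1[5] bin_id=7 → no match.
- t1[6] bin_id=4 → no match.
- t1[7] bin_id=NULL → no match.
- plus 8 unmatched t2 row(s), each kept with NULL t1 columns.
After projecting and ordering:
t1.bin_id | t2.item | t2.bin_id
12 | Chip | 12
NULL | Bolt | 3
NULL | Gizmo | 9
NULL | Motor | 5
NULL | Panel | 3
NULL | Panel | 3
NULL | Panel | NULL
NULL | Sensor | 3
NULL | Widget | 3

(12, Chip, 12); (NULL, Bolt, 3); (NULL, Gizmo, 9); (NULL, Motor, 5); (NULL, Panel, 3); (NULL, Panel, 3); (NULL, Panel, NULL); (NULL, Sensor, 3); (NULL, Widget, 3)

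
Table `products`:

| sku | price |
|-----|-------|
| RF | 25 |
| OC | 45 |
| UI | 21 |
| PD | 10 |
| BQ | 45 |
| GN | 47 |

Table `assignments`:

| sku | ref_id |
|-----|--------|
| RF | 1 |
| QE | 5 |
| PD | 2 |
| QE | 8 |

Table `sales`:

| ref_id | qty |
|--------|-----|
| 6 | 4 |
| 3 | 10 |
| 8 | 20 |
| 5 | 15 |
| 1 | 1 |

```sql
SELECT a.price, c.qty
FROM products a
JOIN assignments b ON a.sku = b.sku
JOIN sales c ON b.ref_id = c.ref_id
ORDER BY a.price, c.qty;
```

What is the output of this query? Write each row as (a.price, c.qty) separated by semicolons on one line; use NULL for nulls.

Step 1 — a INNER JOIN b on sku → 2 row(s).
Then INNER JOIN `sales c` on ref_id: keep only rows whose b.ref_id appears in c.

(25, 1)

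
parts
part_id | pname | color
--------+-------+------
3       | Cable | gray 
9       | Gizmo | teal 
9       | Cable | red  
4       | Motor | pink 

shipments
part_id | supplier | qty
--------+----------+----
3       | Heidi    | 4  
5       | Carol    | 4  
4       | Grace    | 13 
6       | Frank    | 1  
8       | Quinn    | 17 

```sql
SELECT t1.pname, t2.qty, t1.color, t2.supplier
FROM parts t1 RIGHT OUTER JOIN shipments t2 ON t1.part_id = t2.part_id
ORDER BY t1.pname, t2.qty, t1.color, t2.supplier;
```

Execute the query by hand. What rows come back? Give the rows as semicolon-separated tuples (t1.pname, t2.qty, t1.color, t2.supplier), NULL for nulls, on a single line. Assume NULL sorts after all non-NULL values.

(Cable, 4, gray, Heidi); (Motor, 13, pink, Grace); (NULL, 1, NULL, Frank); (NULL, 4, NULL, Carol); (NULL, 17, NULL, Quinn)

RIGHT JOIN keeps every row from `shipments`; unmatched rows get NULL for `parts`'s columns.
Matching on t1.part_id = t2.part_id.
- t1 row (part_id=3): matches 1 t2 row(s) → 1 output row(s).
- t1 row (part_id=9): no match.
- t1 row (part_id=9): no match.
- t1 row (part_id=4): matches 1 t2 row(s) → 1 output row(s).
- 3 t2 row(s) had no t1 match → kept, t1 columns NULL.
After projecting and ordering:
t1.pname | t2.qty | t1.color | t2.supplier
Cable | 4 | gray | Heidi
Motor | 13 | pink | Grace
NULL | 1 | NULL | Frank
NULL | 4 | NULL | Carol
NULL | 17 | NULL | Quinn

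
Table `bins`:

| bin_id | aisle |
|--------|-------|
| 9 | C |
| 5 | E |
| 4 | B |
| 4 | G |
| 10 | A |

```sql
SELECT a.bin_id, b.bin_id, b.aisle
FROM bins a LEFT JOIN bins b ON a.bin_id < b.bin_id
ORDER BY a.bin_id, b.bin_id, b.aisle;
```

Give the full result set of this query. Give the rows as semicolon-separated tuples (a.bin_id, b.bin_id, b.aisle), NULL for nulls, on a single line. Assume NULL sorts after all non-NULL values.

LEFT JOIN keeps every row from `bins a`; unmatched rows get NULL for `bins b`'s columns.
Matching on a.bin_id < b.bin_id.
- a (bin_id=9) pairs with 1 row(s) of b.
- a (bin_id=5) pairs with 2 row(s) of b.
- a (bin_id=4) pairs with 3 row(s) of b.
- a (bin_id=4) pairs with 3 row(s) of b.
- a (bin_id=10) has no partner → padded with NULL.
After projecting and ordering:
a.bin_id | b.bin_id | b.aisle
4 | 5 | E
4 | 5 | E
4 | 9 | C
4 | 9 | C
4 | 10 | A
4 | 10 | A
5 | 9 | C
5 | 10 | A
9 | 10 | A
10 | NULL | NULL

(4, 5, E); (4, 5, E); (4, 9, C); (4, 9, C); (4, 10, A); (4, 10, A); (5, 9, C); (5, 10, A); (9, 10, A); (10, NULL, NULL)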